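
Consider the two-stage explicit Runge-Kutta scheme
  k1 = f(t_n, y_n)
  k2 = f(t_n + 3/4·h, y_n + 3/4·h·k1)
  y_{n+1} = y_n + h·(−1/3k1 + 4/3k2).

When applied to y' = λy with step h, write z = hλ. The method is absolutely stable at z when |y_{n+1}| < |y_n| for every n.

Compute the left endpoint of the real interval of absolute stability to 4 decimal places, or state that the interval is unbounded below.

left endpoint -1.0000.

Set f=λy, z=hλ:
  k1=λy_n ⇒ h·k1=z·y_n;  k2=λ(1+3/4z)y_n ⇒ h·k2=z(1+3/4z)y_n
  y_{n+1}/y_n = 1 − 1/3z + 4/3z(1+3/4z) = 1 + z + z²
  ⇒ R(z) = 1 + z + z².

Boundary: |R(x)|=1, x<0.
x=-0.43: |R|=0.7549
R=1: x+1x²=0 ⇒ x=−1=-1.0000; min R=1−1/(4·1)=0.7500>−1
Confirm numerically:
  x=-0.817: |R|=0.85049 <1
  x=-0.710: |R|=0.79410 <1
  x=-0.703: |R|=0.79121 <1
  x=-1.497: |R|=1.74401 >1
  x=-1.230: |R|=1.28290 >1
Stable set (-1.0000, 0).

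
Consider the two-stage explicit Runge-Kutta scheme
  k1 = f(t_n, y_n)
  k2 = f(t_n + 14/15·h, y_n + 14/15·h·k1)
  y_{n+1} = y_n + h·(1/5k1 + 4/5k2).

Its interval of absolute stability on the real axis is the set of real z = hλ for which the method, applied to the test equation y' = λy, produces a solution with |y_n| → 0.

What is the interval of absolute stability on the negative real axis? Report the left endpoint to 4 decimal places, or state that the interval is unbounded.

(-1.3393, 0).

With y'=λy (z=hλ):
  k1=λy_n ⇒ h·k1=z·y_n;  k2=λ(1+14/15z)y_n ⇒ h·k2=z(1+14/15z)y_n
  y_{n+1}/y_n = 1 + 1/5z + 4/5z(1+14/15z) = 1 + z + 56/75z²
  ⇒ R(z) = 1 + z + 56/75z².

Find x<0 with |R(x)|<1.
x=-0.87: |R|=0.6952
R=1: x+56/75x²=0 ⇒ x=−75/56=-1.3393; min R=1−1/(4·56/75)=0.6652>−1
Confirm numerically:
  x=-1.286: |R|=0.94883 <1
  x=-1.174: |R|=0.85511 <1
  x=-0.798: |R|=0.67748 <1
  x=-1.886: |R|=1.76989 >1
  x=-1.861: |R|=1.72495 >1
  x=-1.626: |R|=1.34809 >1
Interval (-1.3393, 0).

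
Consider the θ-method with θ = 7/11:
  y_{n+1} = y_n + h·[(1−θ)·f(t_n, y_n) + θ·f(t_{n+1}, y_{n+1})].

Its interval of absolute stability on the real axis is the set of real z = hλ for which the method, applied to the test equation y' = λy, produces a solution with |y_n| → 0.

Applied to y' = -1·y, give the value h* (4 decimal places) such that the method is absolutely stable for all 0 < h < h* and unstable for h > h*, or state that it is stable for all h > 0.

On y'=λy, z=hλ:
  y_{n+1} = y_n + z·[4/11·y_n + 7/11·y_{n+1}] ⇒ (1 − 7/11z)y_{n+1} = (1 + 4/11z)y_n
  ⇒ R(z) = (1 + 4/11z)/(1 − 7/11z).

Need |R(x)|<1, x<0.
x=-1.29: |R|=0.2916
x=-2: |R|=0.1200
x=-10: |R|=0.3580
x=-100: |R|=0.5471
θ=7/11≥1/2 ⇒ |1+4/11x|<|1−7/11x| ∀x<0 ⇒ unbounded interval.

unbounded; (−∞, 0). Any h>0 works for λ=-1.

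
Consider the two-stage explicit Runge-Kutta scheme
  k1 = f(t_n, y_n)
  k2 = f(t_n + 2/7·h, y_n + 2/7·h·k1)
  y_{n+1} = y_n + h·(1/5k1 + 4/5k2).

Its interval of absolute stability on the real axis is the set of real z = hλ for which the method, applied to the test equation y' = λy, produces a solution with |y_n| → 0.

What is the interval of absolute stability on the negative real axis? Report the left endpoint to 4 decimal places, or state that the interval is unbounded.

On y'=λy, z=hλ:
  k1=λy_n ⇒ h·k1=z·y_n;  k2=λ(1+2/7z)y_n ⇒ h·k2=z(1+2/7z)y_n
  y_{n+1}/y_n = 1 + 1/5z + 4/5z(1+2/7z) = 1 + z + 8/35z²
  ⇒ R(z) = 1 + z + 8/35z².

Boundary: |R(x)|=1, x<0.
x=-1: |R|=0.2286
R=1: x+8/35x²=0 ⇒ x=−35/8=-4.3750; min R=1−1/(4·8/35)=-0.0938>−1
Confirm numerically:
  x=-4.323: |R|=0.94862 <1
  x=-2.988: |R|=0.05272 <1
  x=-2.804: |R|=0.00688 <1
  x=-2.516: |R|=0.06908 <1
  x=-4.821: |R|=1.49147 >1
  x=-4.533: |R|=1.16371 >1
  x=-4.489: |R|=1.11697 >1
Stable set (-4.3750, 0).

z∈(-4.3750,0).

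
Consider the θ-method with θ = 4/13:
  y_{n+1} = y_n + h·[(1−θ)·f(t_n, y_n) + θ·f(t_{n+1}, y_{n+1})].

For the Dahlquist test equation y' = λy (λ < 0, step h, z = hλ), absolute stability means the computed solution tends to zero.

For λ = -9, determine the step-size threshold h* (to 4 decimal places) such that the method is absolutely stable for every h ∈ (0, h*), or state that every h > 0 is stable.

Set f=λy, z=hλ:
  y_{n+1} = y_n + z·[9/13·y_n + 4/13·y_{n+1}] ⇒ (1 − 4/13z)y_{n+1} = (1 + 9/13z)y_n
  Hence R(z) = (1 + 9/13z)/(1 − 4/13z).

Solve |R(x)|<1 on ℝ⁻.
x=-0.72: |R|=0.4106
R=−1: 1+9/13x = −1+4/13x ⇒ -5/13x=2 ⇒ x=2/(-5/13)=-5.2000
Confirm numerically:
  x=-4.812: |R|=0.93984 <1
  x=-4.527: |R|=0.89183 <1
  x=-3.971: |R|=0.78725 <1
  x=-3.136: |R|=0.59599 <1
  x=-5.754: |R|=1.07691 >1
  x=-5.541: |R|=1.04849 >1
So |R|<1 on (-5.2000, 0).

(-5.2000,0); λ=-9 ⇒ h* = (26/5)/9 = 0.5778.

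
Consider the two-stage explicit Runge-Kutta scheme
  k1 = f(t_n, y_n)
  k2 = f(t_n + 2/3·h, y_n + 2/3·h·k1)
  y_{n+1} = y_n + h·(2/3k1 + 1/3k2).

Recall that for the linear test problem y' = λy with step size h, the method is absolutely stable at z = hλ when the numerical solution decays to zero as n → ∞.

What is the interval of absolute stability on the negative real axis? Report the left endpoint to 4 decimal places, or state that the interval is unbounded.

z∈(-4.5000,0).

With y'=λy (z=hλ):
  k1=λy_n ⇒ h·k1=z·y_n;  k2=λ(1+2/3z)y_n ⇒ h·k2=z(1+2/3z)y_n
  y_{n+1}/y_n = 1 + 2/3z + 1/3z(1+2/3z) = 1 + z + 2/9z²
  Hence R(z) = 1 + z + 2/9z².

Find x<0 with |R(x)|<1.
x=-0.7: |R|=0.4089
R=1: x+2/9x²=0 ⇒ x=−9/2=-4.5000; min R=1−1/(4·2/9)=-0.1250>−1
Confirm numerically:
  x=-4.227: |R|=0.74356 <1
  x=-4.188: |R|=0.70963 <1
  x=-3.597: |R|=0.27820 <1
  x=-3.330: |R|=0.13420 <1
  x=-4.978: |R|=1.52877 >1
  x=-4.608: |R|=1.11059 >1
  x=-4.565: |R|=1.06594 >1
So |R|<1 on (-4.5000, 0).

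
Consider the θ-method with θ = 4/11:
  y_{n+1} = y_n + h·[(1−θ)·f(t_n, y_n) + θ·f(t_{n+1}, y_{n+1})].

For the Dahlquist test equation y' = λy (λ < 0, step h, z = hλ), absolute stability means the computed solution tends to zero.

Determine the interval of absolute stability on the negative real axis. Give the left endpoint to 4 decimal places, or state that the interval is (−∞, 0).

(-7.3333, 0).

Set f=λy, z=hλ:
  y_{n+1} = y_n + z·[7/11·y_n + 4/11·y_{n+1}] ⇒ (1 − 4/11z)y_{n+1} = (1 + 7/11z)y_n
  ⇒ R(z) = (1 + 7/11z)/(1 − 4/11z).

Need |R(x)|<1, x<0.
x=-1.54: |R|=0.0128
R=−1: 1+7/11x = −1+4/11x ⇒ -3/11x=2 ⇒ x=2/(-3/11)=-7.3333
Confirm numerically:
  x=-6.957: |R|=0.97092 <1
  x=-4.987: |R|=0.77255 <1
  x=-4.611: |R|=0.72263 <1
  x=-7.836: |R|=1.03561 >1
  x=-7.715: |R|=1.02735 >1
  x=-7.468: |R|=1.00988 >1
Interval (-7.3333, 0).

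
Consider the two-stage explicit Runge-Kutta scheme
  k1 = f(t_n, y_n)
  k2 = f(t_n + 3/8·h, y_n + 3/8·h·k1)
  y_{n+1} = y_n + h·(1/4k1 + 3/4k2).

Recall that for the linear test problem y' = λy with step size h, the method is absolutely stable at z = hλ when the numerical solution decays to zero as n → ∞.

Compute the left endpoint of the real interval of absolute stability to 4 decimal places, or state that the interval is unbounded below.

Set f=λy, z=hλ:
  k1=λy_n ⇒ h·k1=z·y_n;  k2=λ(1+3/8z)y_n ⇒ h·k2=z(1+3/8z)y_n
  y_{n+1}/y_n = 1 + 1/4z + 3/4z(1+3/8z) = 1 + z + 9/32z²
  Hence R(z) = 1 + z + 9/32z².

Solve |R(x)|<1 on ℝ⁻.
x=-0.95: |R|=0.3038
R=1: x+9/32x²=0 ⇒ x=−32/9=-3.5556; min R=1−1/(4·9/32)=0.1111>−1
Confirm numerically:
  x=-3.521: |R|=0.96578 <1
  x=-3.282: |R|=0.74749 <1
  x=-2.846: |R|=0.43205 <1
  x=-1.485: |R|=0.13522 <1
  x=-3.847: |R|=1.31533 >1
  x=-3.633: |R|=1.07913 >1
Stable set (-3.5556, 0).

z* = -3.5556.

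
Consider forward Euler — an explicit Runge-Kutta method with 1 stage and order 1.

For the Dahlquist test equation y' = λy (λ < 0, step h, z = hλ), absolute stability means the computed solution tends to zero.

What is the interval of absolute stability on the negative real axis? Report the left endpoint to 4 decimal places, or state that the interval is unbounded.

Test eqn y'=λy, z=hλ:
  order 1, 1-stage ⇒ R(z)=1+z
  (e.g. R(-1.56)=-0.56000, |R|=0.56000)

Find x<0 with |R(x)|<1.
x=-1.56: |R|=0.5600
|R(-2.02)|=1.0200 |R(-1.81)|=0.8100 |R(-1.45)|=0.4500
Bisect:
  x_lo=-2.4451 |R|=1.4451  x_hi=-0.0531 |R|=0.9469
  mid=-1.24910 |R|=0.24910 →hi
  mid=-1.84711 |R|=0.84711 →hi
  mid=-2.14611 |R|=1.14611 →lo
  mid=-1.99661 |R|=0.99661 →hi
  mid=-2.07136 |R|=1.07136 →lo
  mid=-2.03399 |R|=1.03399 →lo
  mid=-2.01530 |R|=1.01530 →lo
  mid=-2.00596 |R|=1.00596 →lo
  mid=-2.00128 |R|=1.00128 →lo
  mid=-1.99895 |R|=0.99895 →hi
  ...
  [-2.00012,-1.99997] ⇒ x*=-2.0000
Interval (-2.0000, 0).

(-2.0000, 0).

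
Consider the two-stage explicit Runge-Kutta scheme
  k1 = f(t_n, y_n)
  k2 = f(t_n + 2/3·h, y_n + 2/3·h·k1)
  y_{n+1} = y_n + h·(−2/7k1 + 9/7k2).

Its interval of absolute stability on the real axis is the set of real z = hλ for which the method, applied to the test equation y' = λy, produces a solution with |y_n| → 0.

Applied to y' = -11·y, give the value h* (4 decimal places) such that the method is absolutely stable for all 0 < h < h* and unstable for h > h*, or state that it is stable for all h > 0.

On y'=λy, z=hλ:
  k1=λy_n ⇒ h·k1=z·y_n;  k2=λ(1+2/3z)y_n ⇒ h·k2=z(1+2/3z)y_n
  y_{n+1}/y_n = 1 − 2/7z + 9/7z(1+2/3z) = 1 + z + 6/7z²
  R(z) = 1 + z + 6/7z².

Need |R(x)|<1, x<0.
x=-1.31: |R|=1.1609
R=1: x+6/7x²=0 ⇒ x=−7/6=-1.1667; min R=1−1/(4·6/7)=0.7083>−1
Confirm numerically:
  x=-0.779: |R|=0.74115 <1
  x=-0.660: |R|=0.71337 <1
  x=-0.608: |R|=0.70885 <1
  x=-0.594: |R|=0.70843 <1
  x=-1.496: |R|=1.42230 >1
  x=-1.390: |R|=1.26609 >1
  x=-1.205: |R|=1.03959 >1
Stable set (-1.1667, 0).

(-1.1667,0); λ=-11 ⇒ h* = (7/6)/11 = 0.1061.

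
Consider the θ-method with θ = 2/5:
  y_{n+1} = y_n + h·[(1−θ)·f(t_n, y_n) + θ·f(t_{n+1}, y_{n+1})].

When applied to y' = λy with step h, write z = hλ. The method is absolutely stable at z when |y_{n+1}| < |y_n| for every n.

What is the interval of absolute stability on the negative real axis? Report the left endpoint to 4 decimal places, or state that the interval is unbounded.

Test eqn y'=λy, z=hλ:
  y_{n+1} = y_n + z·[3/5·y_n + 2/5·y_{n+1}] ⇒ (1 − 2/5z)y_{n+1} = (1 + 3/5z)y_n
  Hence R(z) = (1 + 3/5z)/(1 − 2/5z).

Solve |R(x)|<1 on ℝ⁻.
x=-0.92: |R|=0.3275
R=−1: 1+3/5x = −1+2/5x ⇒ -1/5x=2 ⇒ x=2/(-1/5)=-10.0000
Confirm numerically:
  x=-8.882: |R|=0.95089 <1
  x=-6.738: |R|=0.82345 <1
  x=-5.572: |R|=0.72572 <1
  x=-10.532: |R|=1.02041 >1
  x=-10.429: |R|=1.01659 >1
  x=-10.140: |R|=1.00554 >1
So |R|<1 on (-10.0000, 0).

(-10.0000, 0).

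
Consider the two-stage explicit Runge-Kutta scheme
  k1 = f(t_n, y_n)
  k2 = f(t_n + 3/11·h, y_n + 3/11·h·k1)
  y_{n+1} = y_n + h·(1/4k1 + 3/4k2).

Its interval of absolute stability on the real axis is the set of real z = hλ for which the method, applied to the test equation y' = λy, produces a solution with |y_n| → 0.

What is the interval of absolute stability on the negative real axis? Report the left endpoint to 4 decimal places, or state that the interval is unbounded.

(-4.8889, 0).

On y'=λy, z=hλ:
  k1=λy_n ⇒ h·k1=z·y_n;  k2=λ(1+3/11z)y_n ⇒ h·k2=z(1+3/11z)y_n
  y_{n+1}/y_n = 1 + 1/4z + 3/4z(1+3/11z) = 1 + z + 9/44z²
  ⇒ R(z) = 1 + z + 9/44z².

Find x<0 with |R(x)|<1.
x=-1.61: |R|=0.0798
R=1: x+9/44x²=0 ⇒ x=−44/9=-4.8889; min R=1−1/(4·9/44)=-0.2222>−1
Confirm numerically:
  x=-4.097: |R|=0.33638 <1
  x=-3.752: |R|=0.12749 <1
  x=-2.817: |R|=0.19383 <1
  x=-5.408: |R|=1.57423 >1
  x=-5.258: |R|=1.39698 >1
  x=-5.085: |R|=1.20398 >1
So |R|<1 on (-4.8889, 0).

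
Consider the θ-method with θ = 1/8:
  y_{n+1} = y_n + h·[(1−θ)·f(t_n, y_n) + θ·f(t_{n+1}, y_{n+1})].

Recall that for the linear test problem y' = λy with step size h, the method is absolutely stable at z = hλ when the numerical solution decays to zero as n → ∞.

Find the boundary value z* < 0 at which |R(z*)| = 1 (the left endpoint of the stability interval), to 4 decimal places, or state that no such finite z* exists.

On y'=λy, z=hλ:
  y_{n+1} = y_n + z·[7/8·y_n + 1/8·y_{n+1}] ⇒ (1 − 1/8z)y_{n+1} = (1 + 7/8z)y_n
  R(z) = (1 + 7/8z)/(1 − 1/8z).

Boundary: |R(x)|=1, x<0.
x=-1.39: |R|=0.1842
R=−1: 1+7/8x = −1+1/8x ⇒ -3/4x=2 ⇒ x=2/(-3/4)=-2.6667
Confirm numerically:
  x=-2.370: |R|=0.82835 <1
  x=-1.699: |R|=0.40138 <1
  x=-1.554: |R|=0.30124 <1
  x=-1.270: |R|=0.09601 <1
  x=-3.239: |R|=1.30554 >1
  x=-3.232: |R|=1.30199 >1
  x=-3.082: |R|=1.22487 >1
Stable set (-2.6667, 0).

z* = -2.6667.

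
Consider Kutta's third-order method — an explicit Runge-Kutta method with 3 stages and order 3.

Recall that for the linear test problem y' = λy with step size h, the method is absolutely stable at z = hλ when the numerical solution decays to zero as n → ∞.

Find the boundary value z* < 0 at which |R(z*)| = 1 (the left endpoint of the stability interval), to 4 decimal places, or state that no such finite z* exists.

z* = -2.5127.

Set f=λy, z=hλ:
  order 3, 3-stage ⇒ R(z)=1+z+z^2/2+z^3/6
  (e.g. R(-1.18)=0.24236, |R|=0.24236)

Find x<0 with |R(x)|<1.
x=-1.18: |R|=0.2424
|R(-2.89)|=1.7369 |R(-2.41)|=0.8389 |R(-0.67)|=0.5043
Bisect:
  x_lo=-3.0045 |R|=2.0112  x_hi=-0.0558 |R|=0.9457
  mid=-1.53014 |R|=0.04343 →hi
  mid=-2.26729 |R|=0.63953 →hi
  mid=-2.63587 |R|=1.21423 →lo
  mid=-2.45158 |R|=0.90223 →hi
  mid=-2.54373 |R|=1.05167 →lo
  mid=-2.49766 |R|=0.97536 →hi
  mid=-2.52069 |R|=1.01311 →lo
  mid=-2.50917 |R|=0.99414 →hi
  mid=-2.51493 |R|=1.00360 →lo
  ...
  [-2.51277,-2.51259] ⇒ x*=-2.5127
Stable set (-2.5127, 0).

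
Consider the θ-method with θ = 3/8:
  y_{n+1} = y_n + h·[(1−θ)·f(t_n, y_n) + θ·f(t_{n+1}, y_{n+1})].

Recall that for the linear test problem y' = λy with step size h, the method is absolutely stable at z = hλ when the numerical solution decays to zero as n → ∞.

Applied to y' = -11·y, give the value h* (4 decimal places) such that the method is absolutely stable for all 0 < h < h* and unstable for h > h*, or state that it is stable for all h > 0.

With y'=λy (z=hλ):
  y_{n+1} = y_n + z·[5/8·y_n + 3/8·y_{n+1}] ⇒ (1 − 3/8z)y_{n+1} = (1 + 5/8z)y_n
  ⇒ R(z) = (1 + 5/8z)/(1 − 3/8z).

Solve |R(x)|<1 on ℝ⁻.
x=-1.73: |R|=0.0493
R=−1: 1+5/8x = −1+3/8x ⇒ -1/4x=2 ⇒ x=2/(-1/4)=-8.0000
Confirm numerically:
  x=-6.324: |R|=0.87572 <1
  x=-4.210: |R|=0.63257 <1
  x=-3.288: |R|=0.47246 <1
  x=-8.164: |R|=1.01009 >1
  x=-8.142: |R|=1.00876 >1
So |R|<1 on (-8.0000, 0).

(-8.0000,0); λ=-11 ⇒ h* = (8)/11 = 0.7273.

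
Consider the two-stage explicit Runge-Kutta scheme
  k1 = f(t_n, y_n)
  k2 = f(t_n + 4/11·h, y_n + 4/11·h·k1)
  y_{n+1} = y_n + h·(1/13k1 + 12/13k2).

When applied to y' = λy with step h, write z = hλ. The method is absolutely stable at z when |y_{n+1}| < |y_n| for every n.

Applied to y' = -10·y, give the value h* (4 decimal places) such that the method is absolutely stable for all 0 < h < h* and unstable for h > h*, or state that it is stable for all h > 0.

(-2.9792,0); λ=-10 ⇒ h* = (143/48)/10 = 0.2979.

On y'=λy, z=hλ:
  k1=λy_n ⇒ h·k1=z·y_n;  k2=λ(1+4/11z)y_n ⇒ h·k2=z(1+4/11z)y_n
  y_{n+1}/y_n = 1 + 1/13z + 12/13z(1+4/11z) = 1 + z + 48/143z²
  Hence R(z) = 1 + z + 48/143z².

Need |R(x)|<1, x<0.
x=-0.55: |R|=0.5515
R=1: x+48/143x²=0 ⇒ x=−143/48=-2.9792; min R=1−1/(4·48/143)=0.2552>−1
Confirm numerically:
  x=-2.837: |R|=0.86462 <1
  x=-2.619: |R|=0.68338 <1
  x=-2.583: |R|=0.65652 <1
  x=-3.410: |R|=1.49314 >1
  x=-3.047: |R|=1.06938 >1
So |R|<1 on (-2.9792, 0).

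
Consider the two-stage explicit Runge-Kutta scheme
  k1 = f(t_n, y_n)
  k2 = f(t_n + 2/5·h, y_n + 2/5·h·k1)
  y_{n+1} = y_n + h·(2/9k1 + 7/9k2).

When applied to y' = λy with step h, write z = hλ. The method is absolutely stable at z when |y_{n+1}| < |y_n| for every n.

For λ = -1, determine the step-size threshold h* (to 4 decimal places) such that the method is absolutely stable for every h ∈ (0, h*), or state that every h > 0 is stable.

(-3.2143,0); λ=-1 ⇒ h* = (45/14)/1 = 3.2143.

Set f=λy, z=hλ:
  k1=λy_n ⇒ h·k1=z·y_n;  k2=λ(1+2/5z)y_n ⇒ h·k2=z(1+2/5z)y_n
  y_{n+1}/y_n = 1 + 2/9z + 7/9z(1+2/5z) = 1 + z + 14/45z²
  so R(z) = 1 + z + 14/45z².

Find x<0 with |R(x)|<1.
x=-0.95: |R|=0.3308
R=1: x+14/45x²=0 ⇒ x=−45/14=-3.2143; min R=1−1/(4·14/45)=0.1964>−1
Confirm numerically:
  x=-2.909: |R|=0.72371 <1
  x=-2.595: |R|=0.50003 <1
  x=-1.715: |R|=0.20005 <1
  x=-1.465: |R|=0.20271 <1
  x=-3.439: |R|=1.24042 >1
  x=-3.414: |R|=1.21212 >1
  x=-3.393: |R|=1.18865 >1
Interval (-3.2143, 0).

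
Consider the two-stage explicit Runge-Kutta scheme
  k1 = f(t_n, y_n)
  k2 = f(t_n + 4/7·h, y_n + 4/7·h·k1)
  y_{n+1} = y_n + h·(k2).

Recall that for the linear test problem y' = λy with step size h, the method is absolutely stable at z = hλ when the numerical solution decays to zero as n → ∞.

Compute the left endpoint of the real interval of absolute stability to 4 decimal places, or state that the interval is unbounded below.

z* = -1.7500.

With y'=λy (z=hλ):
  k1=λy_n ⇒ h·k1=z·y_n;  k2=λ(1+4/7z)y_n ⇒ h·k2=z(1+4/7z)y_n
  y_{n+1}/y_n = 1 + z(1+4/7z) = 1 + z + 4/7z²
  so R(z) = 1 + z + 4/7z².

Find x<0 with |R(x)|<1.
x=-0.75: |R|=0.5714
R=1: x+4/7x²=0 ⇒ x=−7/4=-1.7500; min R=1−1/(4·4/7)=0.5625>−1
Confirm numerically:
  x=-1.538: |R|=0.81368 <1
  x=-1.327: |R|=0.67925 <1
  x=-1.024: |R|=0.57519 <1
  x=-2.291: |R|=1.70825 >1
  x=-1.981: |R|=1.26149 >1
Stable set (-1.7500, 0).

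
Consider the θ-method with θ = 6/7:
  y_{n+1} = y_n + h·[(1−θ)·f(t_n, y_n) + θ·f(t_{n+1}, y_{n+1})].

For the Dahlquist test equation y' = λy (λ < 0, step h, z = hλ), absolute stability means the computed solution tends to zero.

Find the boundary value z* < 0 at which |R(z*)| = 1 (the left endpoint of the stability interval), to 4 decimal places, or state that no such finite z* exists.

interval (−∞, 0).

Test eqn y'=λy, z=hλ:
  y_{n+1} = y_n + z·[1/7·y_n + 6/7·y_{n+1}] ⇒ (1 − 6/7z)y_{n+1} = (1 + 1/7z)y_n
  Hence R(z) = (1 + 1/7z)/(1 − 6/7z).

Find x<0 with |R(x)|<1.
x=-0.82: |R|=0.5185
x=-2: |R|=0.2632
x=-10: |R|=0.0448
x=-100: |R|=0.1532
θ=6/7≥1/2 ⇒ |1+1/7x|<|1−6/7x| ∀x<0 ⇒ interval (−∞,0).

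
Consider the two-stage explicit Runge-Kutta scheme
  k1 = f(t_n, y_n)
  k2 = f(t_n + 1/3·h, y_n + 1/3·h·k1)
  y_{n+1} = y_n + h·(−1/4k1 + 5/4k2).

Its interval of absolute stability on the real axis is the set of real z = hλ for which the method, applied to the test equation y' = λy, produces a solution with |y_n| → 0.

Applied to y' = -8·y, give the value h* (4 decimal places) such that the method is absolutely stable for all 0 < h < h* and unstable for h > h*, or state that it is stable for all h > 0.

(-2.4000,0); λ=-8 ⇒ h* = (12/5)/8 = 0.3000.

Set f=λy, z=hλ:
  k1=λy_n ⇒ h·k1=z·y_n;  k2=λ(1+1/3z)y_n ⇒ h·k2=z(1+1/3z)y_n
  y_{n+1}/y_n = 1 − 1/4z + 5/4z(1+1/3z) = 1 + z + 5/12z²
  Hence R(z) = 1 + z + 5/12z².

Solve |R(x)|<1 on ℝ⁻.
x=-1.21: |R|=0.4000
R=1: x+5/12x²=0 ⇒ x=−12/5=-2.4000; min R=1−1/(4·5/12)=0.4000>−1
Confirm numerically:
  x=-1.940: |R|=0.62817 <1
  x=-1.286: |R|=0.40308 <1
  x=-1.175: |R|=0.40026 <1
  x=-2.996: |R|=1.74401 >1
  x=-2.849: |R|=1.53300 >1
  x=-2.516: |R|=1.12161 >1
Stable set (-2.4000, 0).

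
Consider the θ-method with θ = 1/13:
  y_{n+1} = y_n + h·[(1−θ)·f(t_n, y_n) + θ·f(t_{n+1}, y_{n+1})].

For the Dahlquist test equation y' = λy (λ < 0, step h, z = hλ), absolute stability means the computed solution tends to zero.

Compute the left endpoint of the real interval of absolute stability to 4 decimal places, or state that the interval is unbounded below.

Set f=λy, z=hλ:
  y_{n+1} = y_n + z·[12/13·y_n + 1/13·y_{n+1}] ⇒ (1 − 1/13z)y_{n+1} = (1 + 12/13z)y_n
  so R(z) = (1 + 12/13z)/(1 − 1/13z).

Find x<0 with |R(x)|<1.
x=-1.05: |R|=0.0285
R=−1: 1+12/13x = −1+1/13x ⇒ -11/13x=2 ⇒ x=2/(-11/13)=-2.3636
Confirm numerically:
  x=-2.332: |R|=0.97730 <1
  x=-2.146: |R|=0.84194 <1
  x=-1.702: |R|=0.50497 <1
  x=-1.585: |R|=0.41275 <1
  x=-2.475: |R|=1.07916 >1
  x=-2.456: |R|=1.06573 >1
  x=-2.401: |R|=1.02669 >1
So |R|<1 on (-2.3636, 0).

left endpoint -2.3636.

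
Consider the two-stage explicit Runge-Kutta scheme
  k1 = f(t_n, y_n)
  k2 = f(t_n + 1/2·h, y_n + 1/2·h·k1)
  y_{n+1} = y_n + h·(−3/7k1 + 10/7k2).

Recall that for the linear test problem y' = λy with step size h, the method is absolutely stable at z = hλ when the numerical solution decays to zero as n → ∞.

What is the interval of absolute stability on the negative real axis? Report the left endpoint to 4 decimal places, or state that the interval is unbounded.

(-1.4000, 0).

With y'=λy (z=hλ):
  k1=λy_n ⇒ h·k1=z·y_n;  k2=λ(1+1/2z)y_n ⇒ h·k2=z(1+1/2z)y_n
  y_{n+1}/y_n = 1 − 3/7z + 10/7z(1+1/2z) = 1 + z + 5/7z²
  ⇒ R(z) = 1 + z + 5/7z².

Need |R(x)|<1, x<0.
x=-0.41: |R|=0.7101
R=1: x+5/7x²=0 ⇒ x=−7/5=-1.4000; min R=1−1/(4·5/7)=0.6500>−1
Confirm numerically:
  x=-1.208: |R|=0.83433 <1
  x=-0.943: |R|=0.69218 <1
  x=-0.897: |R|=0.67772 <1
  x=-1.891: |R|=1.66320 >1
  x=-1.864: |R|=1.61778 >1
  x=-1.458: |R|=1.06040 >1
Interval (-1.4000, 0).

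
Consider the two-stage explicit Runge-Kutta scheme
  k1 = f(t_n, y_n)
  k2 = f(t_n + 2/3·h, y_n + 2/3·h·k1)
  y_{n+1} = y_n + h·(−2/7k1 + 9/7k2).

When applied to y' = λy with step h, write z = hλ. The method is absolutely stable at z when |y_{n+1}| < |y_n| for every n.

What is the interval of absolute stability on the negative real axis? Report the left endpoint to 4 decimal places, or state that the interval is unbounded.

z∈(-1.1667,0).

With y'=λy (z=hλ):
  k1=λy_n ⇒ h·k1=z·y_n;  k2=λ(1+2/3z)y_n ⇒ h·k2=z(1+2/3z)y_n
  y_{n+1}/y_n = 1 − 2/7z + 9/7z(1+2/3z) = 1 + z + 6/7z²
  so R(z) = 1 + z + 6/7z².

Find x<0 with |R(x)|<1.
x=-0.73: |R|=0.7268
R=1: x+6/7x²=0 ⇒ x=−7/6=-1.1667; min R=1−1/(4·6/7)=0.7083>−1
Confirm numerically:
  x=-0.949: |R|=0.82294 <1
  x=-0.898: |R|=0.79320 <1
  x=-0.880: |R|=0.78377 <1
  x=-0.645: |R|=0.71159 <1
  x=-1.761: |R|=1.89710 >1
  x=-1.729: |R|=1.83338 >1
  x=-1.369: |R|=1.23742 >1
Stable set (-1.1667, 0).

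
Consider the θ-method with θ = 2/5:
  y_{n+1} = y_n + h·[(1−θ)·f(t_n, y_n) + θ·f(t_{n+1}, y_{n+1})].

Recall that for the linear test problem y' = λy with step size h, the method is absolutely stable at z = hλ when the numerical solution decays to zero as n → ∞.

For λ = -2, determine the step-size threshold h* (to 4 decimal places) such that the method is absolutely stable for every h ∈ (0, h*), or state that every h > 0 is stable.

On y'=λy, z=hλ:
  y_{n+1} = y_n + z·[3/5·y_n + 2/5·y_{n+1}] ⇒ (1 − 2/5z)y_{n+1} = (1 + 3/5z)y_n
  Hence R(z) = (1 + 3/5z)/(1 − 2/5z).

Boundary: |R(x)|=1, x<0.
x=-0.86: |R|=0.3601
R=−1: 1+3/5x = −1+2/5x ⇒ -1/5x=2 ⇒ x=2/(-1/5)=-10.0000
Confirm numerically:
  x=-8.580: |R|=0.93592 <1
  x=-8.188: |R|=0.91523 <1
  x=-7.404: |R|=0.86894 <1
  x=-4.689: |R|=0.63062 <1
  x=-10.596: |R|=1.02276 >1
  x=-10.422: |R|=1.01633 >1
Stable set (-10.0000, 0).

(-10.0000,0); λ=-2 ⇒ h* = (10)/2 = 5.0000.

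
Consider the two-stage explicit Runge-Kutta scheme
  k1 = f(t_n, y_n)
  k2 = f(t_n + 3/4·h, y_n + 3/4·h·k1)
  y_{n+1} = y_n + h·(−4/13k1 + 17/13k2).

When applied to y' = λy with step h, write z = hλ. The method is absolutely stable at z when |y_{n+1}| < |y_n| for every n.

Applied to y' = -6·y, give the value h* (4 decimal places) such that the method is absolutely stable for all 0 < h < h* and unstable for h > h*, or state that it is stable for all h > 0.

Test eqn y'=λy, z=hλ:
  k1=λy_n ⇒ h·k1=z·y_n;  k2=λ(1+3/4z)y_n ⇒ h·k2=z(1+3/4z)y_n
  y_{n+1}/y_n = 1 − 4/13z + 17/13z(1+3/4z) = 1 + z + 51/52z²
  R(z) = 1 + z + 51/52z².

Boundary: |R(x)|=1, x<0.
x=-1.29: |R|=1.3421
R=1: x+51/52x²=0 ⇒ x=−52/51=-1.0196; min R=1−1/(4·51/52)=0.7451>−1
Confirm numerically:
  x=-0.912: |R|=0.90375 <1
  x=-0.700: |R|=0.78058 <1
  x=-0.553: |R|=0.74693 <1
  x=-1.595: |R|=1.90010 >1
  x=-1.585: |R|=1.87891 >1
  x=-1.076: |R|=1.05951 >1
Stable set (-1.0196, 0).

(-1.0196,0); λ=-6 ⇒ h* = (52/51)/6 = 0.1699.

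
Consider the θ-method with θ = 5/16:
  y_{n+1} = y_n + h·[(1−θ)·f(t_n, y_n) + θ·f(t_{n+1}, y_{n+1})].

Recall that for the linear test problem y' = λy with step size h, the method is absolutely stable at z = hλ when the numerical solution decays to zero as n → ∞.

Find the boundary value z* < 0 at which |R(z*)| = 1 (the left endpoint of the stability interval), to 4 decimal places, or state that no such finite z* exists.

Test eqn y'=λy, z=hλ:
  y_{n+1} = y_n + z·[11/16·y_n + 5/16·y_{n+1}] ⇒ (1 − 5/16z)y_{n+1} = (1 + 11/16z)y_n
  Hence R(z) = (1 + 11/16z)/(1 − 5/16z).

Find x<0 with |R(x)|<1.
x=-1.4: |R|=0.0261
R=−1: 1+11/16x = −1+5/16x ⇒ -3/8x=2 ⇒ x=2/(-3/8)=-5.3333
Confirm numerically:
  x=-5.121: |R|=0.96938 <1
  x=-4.305: |R|=0.83558 <1
  x=-3.061: |R|=0.56448 <1
  x=-2.834: |R|=0.50295 <1
  x=-5.658: |R|=1.04398 >1
  x=-5.356: |R|=1.00318 >1
Interval (-5.3333, 0).

z* = -5.3333.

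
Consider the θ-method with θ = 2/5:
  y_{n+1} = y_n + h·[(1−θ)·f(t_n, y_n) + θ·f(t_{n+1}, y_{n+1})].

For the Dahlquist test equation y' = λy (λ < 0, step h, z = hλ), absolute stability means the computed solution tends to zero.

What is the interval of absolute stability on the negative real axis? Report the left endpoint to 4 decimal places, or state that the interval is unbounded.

Set f=λy, z=hλ:
  y_{n+1} = y_n + z·[3/5·y_n + 2/5·y_{n+1}] ⇒ (1 − 2/5z)y_{n+1} = (1 + 3/5z)y_n
  R(z) = (1 + 3/5z)/(1 − 2/5z).

Need |R(x)|<1, x<0.
x=-1.57: |R|=0.0356
R=−1: 1+3/5x = −1+2/5x ⇒ -1/5x=2 ⇒ x=2/(-1/5)=-10.0000
Confirm numerically:
  x=-9.779: |R|=0.99100 <1
  x=-9.363: |R|=0.97315 <1
  x=-8.727: |R|=0.94331 <1
  x=-5.105: |R|=0.67817 <1
  x=-10.586: |R|=1.02239 >1
  x=-10.380: |R|=1.01475 >1
  x=-10.230: |R|=1.00903 >1
Interval (-10.0000, 0).

(-10.0000, 0).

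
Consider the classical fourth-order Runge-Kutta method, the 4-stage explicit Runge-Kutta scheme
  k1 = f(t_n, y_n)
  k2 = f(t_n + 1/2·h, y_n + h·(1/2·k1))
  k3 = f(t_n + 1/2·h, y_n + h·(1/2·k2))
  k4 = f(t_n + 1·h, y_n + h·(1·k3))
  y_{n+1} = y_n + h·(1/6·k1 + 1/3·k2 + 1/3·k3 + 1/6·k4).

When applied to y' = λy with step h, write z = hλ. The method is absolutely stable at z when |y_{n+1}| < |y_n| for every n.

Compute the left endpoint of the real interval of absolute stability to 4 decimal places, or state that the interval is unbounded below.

With y'=λy (z=hλ):
  order 4, 4-stage ⇒ R(z)=1+z+z^2/2+z^3/6+z^4/24
  (e.g. R(-1.72)=0.27580, |R|=0.27580)

Solve |R(x)|<1 on ℝ⁻.
x=-1.72: |R|=0.2758
|R(-2.99)|=1.3551 |R(-1.8)|=0.2854 |R(-1.18)|=0.3231
Bisect:
  x_lo=-3.4220 |R|=2.4681  x_hi=-0.3344 |R|=0.7158
  mid=-1.87822 |R|=0.29986 →hi
  mid=-2.65012 |R|=0.81461 →hi
  mid=-3.03608 |R|=1.44879 →lo
  mid=-2.84310 |R|=1.09071 →lo
  mid=-2.74661 |R|=0.94323 →hi
  mid=-2.79485 |R|=1.01451 →lo
  mid=-2.77073 |R|=0.97827 →hi
  mid=-2.78279 |R|=0.99624 →hi
  ...
  [-2.78543,-2.78524] ⇒ x*=-2.7853
So |R|<1 on (-2.7853, 0).

left endpoint -2.7853.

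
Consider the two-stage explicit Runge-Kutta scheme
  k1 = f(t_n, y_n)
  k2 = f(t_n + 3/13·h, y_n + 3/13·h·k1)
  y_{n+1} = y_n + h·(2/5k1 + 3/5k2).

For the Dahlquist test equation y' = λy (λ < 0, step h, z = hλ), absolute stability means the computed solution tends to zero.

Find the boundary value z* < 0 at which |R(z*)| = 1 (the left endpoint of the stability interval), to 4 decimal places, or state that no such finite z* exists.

Test eqn y'=λy, z=hλ:
  k1=λy_n ⇒ h·k1=z·y_n;  k2=λ(1+3/13z)y_n ⇒ h·k2=z(1+3/13z)y_n
  y_{n+1}/y_n = 1 + 2/5z + 3/5z(1+3/13z) = 1 + z + 9/65z²
  so R(z) = 1 + z + 9/65z².

Solve |R(x)|<1 on ℝ⁻.
x=-1.58: |R|=0.2343
R=1: x+9/65x²=0 ⇒ x=−65/9=-7.2222; min R=1−1/(4·9/65)=-0.8056>−1
Confirm numerically:
  x=-5.854: |R|=0.10902 <1
  x=-5.082: |R|=0.50599 <1
  x=-4.092: |R|=0.77354 <1
  x=-7.812: |R|=1.63794 >1
  x=-7.785: |R|=1.60663 >1
Interval (-7.2222, 0).

z* = -7.2222.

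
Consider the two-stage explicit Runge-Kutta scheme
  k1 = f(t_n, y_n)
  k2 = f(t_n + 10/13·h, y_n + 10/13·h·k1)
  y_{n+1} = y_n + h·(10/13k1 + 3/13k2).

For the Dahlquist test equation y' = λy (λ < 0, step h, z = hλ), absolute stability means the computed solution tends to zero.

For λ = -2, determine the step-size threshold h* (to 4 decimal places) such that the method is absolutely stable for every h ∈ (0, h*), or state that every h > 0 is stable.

(-5.6333,0); λ=-2 ⇒ h* = (169/30)/2 = 2.8167.

Set f=λy, z=hλ:
  k1=λy_n ⇒ h·k1=z·y_n;  k2=λ(1+10/13z)y_n ⇒ h·k2=z(1+10/13z)y_n
  y_{n+1}/y_n = 1 + 10/13z + 3/13z(1+10/13z) = 1 + z + 30/169z²
  ⇒ R(z) = 1 + z + 30/169z².

Find x<0 with |R(x)|<1.
x=-0.4: |R|=0.6284
R=1: x+30/169x²=0 ⇒ x=−169/30=-5.6333; min R=1−1/(4·30/169)=-0.4083>−1
Confirm numerically:
  x=-5.509: |R|=0.87841 <1
  x=-5.058: |R|=0.48343 <1
  x=-4.653: |R|=0.19027 <1
  x=-6.083: |R|=1.48556 >1
  x=-5.947: |R|=1.33113 >1
  x=-5.907: |R|=1.28696 >1
Interval (-5.6333, 0).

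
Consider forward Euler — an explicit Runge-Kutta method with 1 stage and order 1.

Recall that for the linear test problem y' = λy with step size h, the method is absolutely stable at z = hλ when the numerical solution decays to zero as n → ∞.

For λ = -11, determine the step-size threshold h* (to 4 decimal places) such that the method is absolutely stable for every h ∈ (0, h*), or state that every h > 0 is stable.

(-2.0000,0); λ=-11 ⇒ h* = 0.1818.

Set f=λy, z=hλ:
  order 1, 1-stage ⇒ R(z)=1+z
  (e.g. R(-0.96)=0.04000, |R|=0.04000)

Solve |R(x)|<1 on ℝ⁻.
x=-0.96: |R|=0.0400
|R(-2.35)|=1.3500 |R(-2.24)|=1.2400 |R(-0.7)|=0.3000
Bisect:
  x_lo=-2.8505 |R|=1.8505  x_hi=-0.1176 |R|=0.8824
  mid=-1.48405 |R|=0.48405 →hi
  mid=-2.16729 |R|=1.16729 →lo
  mid=-1.82567 |R|=0.82567 →hi
  mid=-1.99648 |R|=0.99648 →hi
  mid=-2.08189 |R|=1.08189 →lo
  mid=-2.03918 |R|=1.03918 →lo
  mid=-2.01783 |R|=1.01783 →lo
  mid=-2.00716 |R|=1.00716 →lo
  ...
  [-2.00015,-1.99998] ⇒ x*=-2.0000
So |R|<1 on (-2.0000, 0).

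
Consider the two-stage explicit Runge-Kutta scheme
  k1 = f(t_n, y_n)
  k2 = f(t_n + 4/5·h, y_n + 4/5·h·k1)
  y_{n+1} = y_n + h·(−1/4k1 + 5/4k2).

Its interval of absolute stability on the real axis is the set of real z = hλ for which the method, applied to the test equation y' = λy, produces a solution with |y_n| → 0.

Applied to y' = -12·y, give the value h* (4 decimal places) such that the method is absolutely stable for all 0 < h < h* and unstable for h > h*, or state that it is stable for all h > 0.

With y'=λy (z=hλ):
  k1=λy_n ⇒ h·k1=z·y_n;  k2=λ(1+4/5z)y_n ⇒ h·k2=z(1+4/5z)y_n
  y_{n+1}/y_n = 1 − 1/4z + 5/4z(1+4/5z) = 1 + z + z²
  ⇒ R(z) = 1 + z + z².

Solve |R(x)|<1 on ℝ⁻.
x=-1.68: |R|=2.1424
R=1: x+1x²=0 ⇒ x=−1=-1.0000; min R=1−1/(4·1)=0.7500>−1
Confirm numerically:
  x=-0.950: |R|=0.95250 <1
  x=-0.700: |R|=0.79000 <1
  x=-0.642: |R|=0.77016 <1
  x=-0.426: |R|=0.75548 <1
  x=-1.256: |R|=1.32154 >1
  x=-1.066: |R|=1.07036 >1
Stable set (-1.0000, 0).

(-1.0000,0); λ=-12 ⇒ h* = (1)/12 = 0.0833.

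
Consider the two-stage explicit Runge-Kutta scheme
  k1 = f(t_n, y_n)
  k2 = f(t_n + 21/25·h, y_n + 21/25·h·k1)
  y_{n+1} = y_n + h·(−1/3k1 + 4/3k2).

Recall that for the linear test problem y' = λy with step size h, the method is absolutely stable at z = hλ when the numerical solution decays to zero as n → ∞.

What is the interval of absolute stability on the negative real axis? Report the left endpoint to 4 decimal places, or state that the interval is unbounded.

With y'=λy (z=hλ):
  k1=λy_n ⇒ h·k1=z·y_n;  k2=λ(1+21/25z)y_n ⇒ h·k2=z(1+21/25z)y_n
  y_{n+1}/y_n = 1 − 1/3z + 4/3z(1+21/25z) = 1 + z + 28/25z²
  so R(z) = 1 + z + 28/25z².

Solve |R(x)|<1 on ℝ⁻.
x=-1.56: |R|=2.1656
R=1: x+28/25x²=0 ⇒ x=−25/28=-0.8929; min R=1−1/(4·28/25)=0.7768>−1
Confirm numerically:
  x=-0.734: |R|=0.86941 <1
  x=-0.454: |R|=0.77685 <1
  x=-0.431: |R|=0.77705 <1
  x=-0.414: |R|=0.77796 <1
  x=-1.300: |R|=1.59280 >1
  x=-1.130: |R|=1.30013 >1
  x=-1.038: |R|=1.16874 >1
So |R|<1 on (-0.8929, 0).

(-0.8929, 0).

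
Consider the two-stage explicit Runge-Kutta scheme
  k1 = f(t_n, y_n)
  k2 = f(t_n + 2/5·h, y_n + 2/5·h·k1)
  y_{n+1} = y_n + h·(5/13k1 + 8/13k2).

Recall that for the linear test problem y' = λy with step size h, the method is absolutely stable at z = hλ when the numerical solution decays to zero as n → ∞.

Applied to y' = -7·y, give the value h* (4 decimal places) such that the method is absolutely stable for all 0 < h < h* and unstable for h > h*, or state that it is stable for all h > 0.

With y'=λy (z=hλ):
  k1=λy_n ⇒ h·k1=z·y_n;  k2=λ(1+2/5z)y_n ⇒ h·k2=z(1+2/5z)y_n
  y_{n+1}/y_n = 1 + 5/13z + 8/13z(1+2/5z) = 1 + z + 16/65z²
  R(z) = 1 + z + 16/65z².

Find x<0 with |R(x)|<1.
x=-0.91: |R|=0.2938
R=1: x+16/65x²=0 ⇒ x=−65/16=-4.0625; min R=1−1/(4·16/65)=-0.0156>−1
Confirm numerically:
  x=-3.401: |R|=0.44621 <1
  x=-3.318: |R|=0.39194 <1
  x=-3.033: |R|=0.23139 <1
  x=-4.591: |R|=1.59725 >1
  x=-4.562: |R|=1.56092 >1
  x=-4.446: |R|=1.41970 >1
Interval (-4.0625, 0).

(-4.0625,0); λ=-7 ⇒ h* = (65/16)/7 = 0.5804.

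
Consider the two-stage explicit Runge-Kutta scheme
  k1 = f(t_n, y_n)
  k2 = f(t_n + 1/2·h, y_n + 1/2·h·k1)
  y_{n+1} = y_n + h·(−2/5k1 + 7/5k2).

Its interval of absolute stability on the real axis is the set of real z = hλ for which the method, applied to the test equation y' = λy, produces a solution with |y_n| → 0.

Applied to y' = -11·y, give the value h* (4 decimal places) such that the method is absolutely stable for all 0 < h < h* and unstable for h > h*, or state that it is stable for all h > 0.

With y'=λy (z=hλ):
  k1=λy_n ⇒ h·k1=z·y_n;  k2=λ(1+1/2z)y_n ⇒ h·k2=z(1+1/2z)y_n
  y_{n+1}/y_n = 1 − 2/5z + 7/5z(1+1/2z) = 1 + z + 7/10z²
  so R(z) = 1 + z + 7/10z².

Solve |R(x)|<1 on ℝ⁻.
x=-0.77: |R|=0.6450
R=1: x+7/10x²=0 ⇒ x=−10/7=-1.4286; min R=1−1/(4·7/10)=0.6429>−1
Confirm numerically:
  x=-1.001: |R|=0.70040 <1
  x=-0.940: |R|=0.67852 <1
  x=-0.899: |R|=0.66674 <1
  x=-0.898: |R|=0.66648 <1
  x=-1.742: |R|=1.38219 >1
  x=-1.697: |R|=1.31887 >1
  x=-1.573: |R|=1.15903 >1
Interval (-1.4286, 0).

(-1.4286,0); λ=-11 ⇒ h* = (10/7)/11 = 0.1299.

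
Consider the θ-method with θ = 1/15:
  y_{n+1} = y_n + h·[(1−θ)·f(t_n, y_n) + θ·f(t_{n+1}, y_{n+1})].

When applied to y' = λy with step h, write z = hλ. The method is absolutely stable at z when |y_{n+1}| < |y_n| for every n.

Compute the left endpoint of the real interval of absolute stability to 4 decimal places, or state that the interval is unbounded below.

z* = -2.3077.

Set f=λy, z=hλ:
  y_{n+1} = y_n + z·[14/15·y_n + 1/15·y_{n+1}] ⇒ (1 − 1/15z)y_{n+1} = (1 + 14/15z)y_n
  ⇒ R(z) = (1 + 14/15z)/(1 − 1/15z).

Find x<0 with |R(x)|<1.
x=-1.39: |R|=0.2721
R=−1: 1+14/15x = −1+1/15x ⇒ -13/15x=2 ⇒ x=2/(-13/15)=-2.3077
Confirm numerically:
  x=-1.699: |R|=0.52614 <1
  x=-1.490: |R|=0.35537 <1
  x=-1.191: |R|=0.10339 <1
  x=-2.785: |R|=1.34889 >1
  x=-2.650: |R|=1.25212 >1
Stable set (-2.3077, 0).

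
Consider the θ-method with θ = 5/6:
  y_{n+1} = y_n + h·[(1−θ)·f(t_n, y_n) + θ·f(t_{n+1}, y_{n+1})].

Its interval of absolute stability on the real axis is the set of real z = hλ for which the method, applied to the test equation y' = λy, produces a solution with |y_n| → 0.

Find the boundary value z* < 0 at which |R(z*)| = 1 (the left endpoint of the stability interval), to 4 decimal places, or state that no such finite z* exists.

On y'=λy, z=hλ:
  y_{n+1} = y_n + z·[1/6·y_n + 5/6·y_{n+1}] ⇒ (1 − 5/6z)y_{n+1} = (1 + 1/6z)y_n
  Hence R(z) = (1 + 1/6z)/(1 − 5/6z).

Solve |R(x)|<1 on ℝ⁻.
x=-0.87: |R|=0.4957
x=-2: |R|=0.2500
x=-10: |R|=0.0714
x=-100: |R|=0.1858
θ=5/6≥1/2 ⇒ |1+1/6x|<|1−5/6x| ∀x<0 ⇒ unbounded interval.

interval (−∞, 0).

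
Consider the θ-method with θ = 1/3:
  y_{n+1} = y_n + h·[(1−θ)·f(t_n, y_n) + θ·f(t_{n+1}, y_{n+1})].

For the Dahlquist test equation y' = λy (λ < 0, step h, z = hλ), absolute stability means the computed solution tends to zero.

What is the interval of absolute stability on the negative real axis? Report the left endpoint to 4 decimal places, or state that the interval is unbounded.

(-6.0000, 0).

On y'=λy, z=hλ:
  y_{n+1} = y_n + z·[2/3·y_n + 1/3·y_{n+1}] ⇒ (1 − 1/3z)y_{n+1} = (1 + 2/3z)y_n
  R(z) = (1 + 2/3z)/(1 − 1/3z).

Solve |R(x)|<1 on ℝ⁻.
x=-1.03: |R|=0.2333
R=−1: 1+2/3x = −1+1/3x ⇒ -1/3x=2 ⇒ x=2/(-1/3)=-6.0000
Confirm numerically:
  x=-4.509: |R|=0.80144 <1
  x=-3.930: |R|=0.70130 <1
  x=-3.467: |R|=0.60832 <1
  x=-3.097: |R|=0.52386 <1
  x=-6.567: |R|=1.05927 >1
  x=-6.486: |R|=1.05123 >1
  x=-6.301: |R|=1.03236 >1
Stable set (-6.0000, 0).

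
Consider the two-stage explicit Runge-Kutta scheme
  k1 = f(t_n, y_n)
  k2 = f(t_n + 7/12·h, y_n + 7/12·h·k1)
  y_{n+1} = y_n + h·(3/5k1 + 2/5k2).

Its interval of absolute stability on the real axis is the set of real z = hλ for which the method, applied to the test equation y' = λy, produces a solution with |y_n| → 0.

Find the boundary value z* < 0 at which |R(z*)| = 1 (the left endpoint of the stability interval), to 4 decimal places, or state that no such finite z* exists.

With y'=λy (z=hλ):
  k1=λy_n ⇒ h·k1=z·y_n;  k2=λ(1+7/12z)y_n ⇒ h·k2=z(1+7/12z)y_n
  y_{n+1}/y_n = 1 + 3/5z + 2/5z(1+7/12z) = 1 + z + 7/30z²
  Hence R(z) = 1 + z + 7/30z².

Find x<0 with |R(x)|<1.
x=-0.49: |R|=0.5660
R=1: x+7/30x²=0 ⇒ x=−30/7=-4.2857; min R=1−1/(4·7/30)=-0.0714>−1
Confirm numerically:
  x=-3.700: |R|=0.49433 <1
  x=-3.496: |R|=0.35580 <1
  x=-2.534: |R|=0.03573 <1
  x=-4.382: |R|=1.09845 >1
  x=-4.338: |R|=1.05292 >1
So |R|<1 on (-4.2857, 0).

left endpoint -4.2857.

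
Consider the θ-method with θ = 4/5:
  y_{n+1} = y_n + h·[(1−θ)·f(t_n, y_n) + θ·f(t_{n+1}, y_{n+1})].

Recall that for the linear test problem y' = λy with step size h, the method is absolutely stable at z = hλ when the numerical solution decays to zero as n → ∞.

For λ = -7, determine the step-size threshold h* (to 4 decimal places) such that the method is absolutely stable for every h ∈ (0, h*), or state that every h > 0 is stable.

Test eqn y'=λy, z=hλ:
  y_{n+1} = y_n + z·[1/5·y_n + 4/5·y_{n+1}] ⇒ (1 − 4/5z)y_{n+1} = (1 + 1/5z)y_n
  so R(z) = (1 + 1/5z)/(1 − 4/5z).

Find x<0 with |R(x)|<1.
x=-0.74: |R|=0.5352
x=-2: |R|=0.2308
x=-10: |R|=0.1111
x=-100: |R|=0.2346
θ=4/5≥1/2 ⇒ |1+1/5x|<|1−4/5x| ∀x<0 ⇒ unbounded interval.

interval (−∞, 0). Any h>0 works for λ=-7.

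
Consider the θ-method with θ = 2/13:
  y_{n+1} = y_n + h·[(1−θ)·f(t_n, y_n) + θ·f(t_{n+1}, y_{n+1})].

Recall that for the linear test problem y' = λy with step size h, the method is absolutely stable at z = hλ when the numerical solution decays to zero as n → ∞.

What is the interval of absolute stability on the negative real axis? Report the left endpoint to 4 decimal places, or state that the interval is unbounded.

(-2.8889, 0).

On y'=λy, z=hλ:
  y_{n+1} = y_n + z·[11/13·y_n + 2/13·y_{n+1}] ⇒ (1 − 2/13z)y_{n+1} = (1 + 11/13z)y_n
  R(z) = (1 + 11/13z)/(1 − 2/13z).

Solve |R(x)|<1 on ℝ⁻.
x=-0.84: |R|=0.2561
R=−1: 1+11/13x = −1+2/13x ⇒ -9/13x=2 ⇒ x=2/(-9/13)=-2.8889
Confirm numerically:
  x=-2.686: |R|=0.90061 <1
  x=-1.798: |R|=0.40841 <1
  x=-1.225: |R|=0.03074 <1
  x=-3.430: |R|=1.24522 >1
  x=-3.051: |R|=1.07638 >1
  x=-3.038: |R|=1.07035 >1
So |R|<1 on (-2.8889, 0).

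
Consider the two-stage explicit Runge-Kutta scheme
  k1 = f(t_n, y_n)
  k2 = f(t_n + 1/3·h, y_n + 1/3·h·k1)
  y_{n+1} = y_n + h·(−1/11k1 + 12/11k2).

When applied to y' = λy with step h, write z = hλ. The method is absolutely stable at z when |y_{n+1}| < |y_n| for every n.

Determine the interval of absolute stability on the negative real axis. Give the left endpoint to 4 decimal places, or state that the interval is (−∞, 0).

(-2.7500, 0).

On y'=λy, z=hλ:
  k1=λy_n ⇒ h·k1=z·y_n;  k2=λ(1+1/3z)y_n ⇒ h·k2=z(1+1/3z)y_n
  y_{n+1}/y_n = 1 − 1/11z + 12/11z(1+1/3z) = 1 + z + 4/11z²
  R(z) = 1 + z + 4/11z².

Boundary: |R(x)|=1, x<0.
x=-1.54: |R|=0.3224
R=1: x+4/11x²=0 ⇒ x=−11/4=-2.7500; min R=1−1/(4·4/11)=0.3125>−1
Confirm numerically:
  x=-2.197: |R|=0.55820 <1
  x=-2.183: |R|=0.54991 <1
  x=-1.690: |R|=0.34858 <1
  x=-1.594: |R|=0.32994 <1
  x=-3.121: |R|=1.42105 >1
  x=-2.989: |R|=1.25977 >1
Interval (-2.7500, 0).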